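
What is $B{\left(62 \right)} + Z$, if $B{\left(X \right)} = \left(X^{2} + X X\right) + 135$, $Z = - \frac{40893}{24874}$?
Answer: $\frac{194548409}{24874} \approx 7821.4$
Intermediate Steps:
$Z = - \frac{40893}{24874}$ ($Z = \left(-40893\right) \frac{1}{24874} = - \frac{40893}{24874} \approx -1.644$)
$B{\left(X \right)} = 135 + 2 X^{2}$ ($B{\left(X \right)} = \left(X^{2} + X^{2}\right) + 135 = 2 X^{2} + 135 = 135 + 2 X^{2}$)
$B{\left(62 \right)} + Z = \left(135 + 2 \cdot 62^{2}\right) - \frac{40893}{24874} = \left(135 + 2 \cdot 3844\right) - \frac{40893}{24874} = \left(135 + 7688\right) - \frac{40893}{24874} = 7823 - \frac{40893}{24874} = \frac{194548409}{24874}$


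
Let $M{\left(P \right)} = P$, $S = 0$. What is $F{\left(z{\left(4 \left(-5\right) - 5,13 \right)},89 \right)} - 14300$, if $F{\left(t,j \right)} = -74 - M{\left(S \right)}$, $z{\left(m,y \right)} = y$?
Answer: $-14374$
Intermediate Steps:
$F{\left(t,j \right)} = -74$ ($F{\left(t,j \right)} = -74 - 0 = -74 + 0 = -74$)
$F{\left(z{\left(4 \left(-5\right) - 5,13 \right)},89 \right)} - 14300 = -74 - 14300 = -14374$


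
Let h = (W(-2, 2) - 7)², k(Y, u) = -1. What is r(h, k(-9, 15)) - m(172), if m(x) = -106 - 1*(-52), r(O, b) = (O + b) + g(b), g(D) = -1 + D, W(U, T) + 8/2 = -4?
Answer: 276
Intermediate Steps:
W(U, T) = -8 (W(U, T) = -4 - 4 = -8)
h = 225 (h = (-8 - 7)² = (-15)² = 225)
r(O, b) = -1 + O + 2*b (r(O, b) = (O + b) + (-1 + b) = -1 + O + 2*b)
m(x) = -54 (m(x) = -106 + 52 = -54)
r(h, k(-9, 15)) - m(172) = (-1 + 225 + 2*(-1)) - 1*(-54) = (-1 + 225 - 2) + 54 = 222 + 54 = 276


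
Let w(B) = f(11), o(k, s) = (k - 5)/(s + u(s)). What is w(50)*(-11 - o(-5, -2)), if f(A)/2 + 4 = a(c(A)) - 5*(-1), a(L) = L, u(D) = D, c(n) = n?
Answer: -324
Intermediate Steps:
o(k, s) = (-5 + k)/(2*s) (o(k, s) = (k - 5)/(s + s) = (-5 + k)/((2*s)) = (-5 + k)*(1/(2*s)) = (-5 + k)/(2*s))
f(A) = 2 + 2*A (f(A) = -8 + 2*(A - 5*(-1)) = -8 + 2*(A - 1*(-5)) = -8 + 2*(A + 5) = -8 + 2*(5 + A) = -8 + (10 + 2*A) = 2 + 2*A)
w(B) = 24 (w(B) = 2 + 2*11 = 2 + 22 = 24)
w(50)*(-11 - o(-5, -2)) = 24*(-11 - (-5 - 5)/(2*(-2))) = 24*(-11 - (-1)*(-10)/(2*2)) = 24*(-11 - 1*5/2) = 24*(-11 - 5/2) = 24*(-27/2) = -324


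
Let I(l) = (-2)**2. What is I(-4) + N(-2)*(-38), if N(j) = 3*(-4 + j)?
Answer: 688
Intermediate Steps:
N(j) = -12 + 3*j
I(l) = 4
I(-4) + N(-2)*(-38) = 4 + (-12 + 3*(-2))*(-38) = 4 + (-12 - 6)*(-38) = 4 - 18*(-38) = 4 + 684 = 688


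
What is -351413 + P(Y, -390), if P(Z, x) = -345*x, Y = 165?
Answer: -216863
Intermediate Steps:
-351413 + P(Y, -390) = -351413 - 345*(-390) = -351413 + 134550 = -216863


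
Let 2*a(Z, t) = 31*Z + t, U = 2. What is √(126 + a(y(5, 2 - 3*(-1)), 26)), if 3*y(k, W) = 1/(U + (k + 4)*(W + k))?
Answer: √10592742/276 ≈ 11.792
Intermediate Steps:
y(k, W) = 1/(3*(2 + (4 + k)*(W + k))) (y(k, W) = 1/(3*(2 + (k + 4)*(W + k))) = 1/(3*(2 + (4 + k)*(W + k))))
a(Z, t) = t/2 + 31*Z/2 (a(Z, t) = (31*Z + t)/2 = (t + 31*Z)/2 = t/2 + 31*Z/2)
√(126 + a(y(5, 2 - 3*(-1)), 26)) = √(126 + ((½)*26 + 31*(1/(3*(2 + 5² + 4*(2 - 3*(-1)) + 4*5 + (2 - 3*(-1))*5)))/2)) = √(126 + (13 + 31*(1/(3*(2 + 25 + 4*(2 + 3) + 20 + (2 + 3)*5)))/2)) = √(126 + (13 + 31*(1/(3*(2 + 25 + 4*5 + 20 + 5*5)))/2)) = √(126 + (13 + 31*(1/(3*(2 + 25 + 20 + 20 + 25)))/2)) = √(126 + (13 + 31*((⅓)/92)/2)) = √(126 + (13 + 31*((⅓)*(1/92))/2)) = √(126 + (13 + (31/2)*(1/276))) = √(126 + (13 + 31/552)) = √(126 + 7207/552) = √(76759/552) = √10592742/276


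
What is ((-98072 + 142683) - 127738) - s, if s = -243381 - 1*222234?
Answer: 382488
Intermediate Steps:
s = -465615 (s = -243381 - 222234 = -465615)
((-98072 + 142683) - 127738) - s = ((-98072 + 142683) - 127738) - 1*(-465615) = (44611 - 127738) + 465615 = -83127 + 465615 = 382488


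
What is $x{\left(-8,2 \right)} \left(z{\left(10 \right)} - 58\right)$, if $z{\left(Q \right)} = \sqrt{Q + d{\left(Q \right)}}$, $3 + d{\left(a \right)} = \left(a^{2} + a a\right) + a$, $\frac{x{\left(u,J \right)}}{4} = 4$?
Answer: $-928 + 16 \sqrt{217} \approx -692.31$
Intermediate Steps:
$x{\left(u,J \right)} = 16$ ($x{\left(u,J \right)} = 4 \cdot 4 = 16$)
$d{\left(a \right)} = -3 + a + 2 a^{2}$ ($d{\left(a \right)} = -3 + \left(\left(a^{2} + a a\right) + a\right) = -3 + \left(\left(a^{2} + a^{2}\right) + a\right) = -3 + \left(2 a^{2} + a\right) = -3 + \left(a + 2 a^{2}\right) = -3 + a + 2 a^{2}$)
$z{\left(Q \right)} = \sqrt{-3 + 2 Q + 2 Q^{2}}$ ($z{\left(Q \right)} = \sqrt{Q + \left(-3 + Q + 2 Q^{2}\right)} = \sqrt{-3 + 2 Q + 2 Q^{2}}$)
$x{\left(-8,2 \right)} \left(z{\left(10 \right)} - 58\right) = 16 \left(\sqrt{-3 + 2 \cdot 10 + 2 \cdot 10^{2}} - 58\right) = 16 \left(\sqrt{-3 + 20 + 2 \cdot 100} - 58\right) = 16 \left(\sqrt{-3 + 20 + 200} - 58\right) = 16 \left(\sqrt{217} - 58\right) = 16 \left(-58 + \sqrt{217}\right) = -928 + 16 \sqrt{217}$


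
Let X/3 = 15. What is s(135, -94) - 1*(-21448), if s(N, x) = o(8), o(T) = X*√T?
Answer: 21448 + 90*√2 ≈ 21575.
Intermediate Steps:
X = 45 (X = 3*15 = 45)
o(T) = 45*√T
s(N, x) = 90*√2 (s(N, x) = 45*√8 = 45*(2*√2) = 90*√2)
s(135, -94) - 1*(-21448) = 90*√2 - 1*(-21448) = 90*√2 + 21448 = 21448 + 90*√2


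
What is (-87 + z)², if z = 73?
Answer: 196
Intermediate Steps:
(-87 + z)² = (-87 + 73)² = (-14)² = 196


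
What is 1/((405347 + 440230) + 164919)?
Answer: 1/1010496 ≈ 9.8961e-7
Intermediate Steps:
1/((405347 + 440230) + 164919) = 1/(845577 + 164919) = 1/1010496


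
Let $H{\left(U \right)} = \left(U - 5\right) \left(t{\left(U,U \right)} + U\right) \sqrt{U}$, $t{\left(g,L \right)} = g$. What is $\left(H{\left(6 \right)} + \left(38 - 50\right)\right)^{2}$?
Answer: $1008 - 288 \sqrt{6} \approx 302.55$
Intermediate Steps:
$H{\left(U \right)} = 2 U^{\frac{3}{2}} \left(-5 + U\right)$ ($H{\left(U \right)} = \left(U - 5\right) \left(U + U\right) \sqrt{U} = \left(-5 + U\right) 2 U \sqrt{U} = 2 U \left(-5 + U\right) \sqrt{U} = 2 U^{\frac{3}{2}} \left(-5 + U\right)$)
$\left(H{\left(6 \right)} + \left(38 - 50\right)\right)^{2} = \left(2 \cdot 6^{\frac{3}{2}} \left(-5 + 6\right) + \left(38 - 50\right)\right)^{2} = \left(2 \cdot 6 \sqrt{6} \cdot 1 - 12\right)^{2} = \left(12 \sqrt{6} - 12\right)^{2} = \left(-12 + 12 \sqrt{6}\right)^{2}$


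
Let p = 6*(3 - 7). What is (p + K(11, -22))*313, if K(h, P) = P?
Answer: -14398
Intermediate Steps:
p = -24 (p = 6*(-4) = -24)
(p + K(11, -22))*313 = (-24 - 22)*313 = -46*313 = -14398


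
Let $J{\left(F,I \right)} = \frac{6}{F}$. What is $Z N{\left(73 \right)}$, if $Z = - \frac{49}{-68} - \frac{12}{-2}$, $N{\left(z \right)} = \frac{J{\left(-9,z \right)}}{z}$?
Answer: $- \frac{457}{7446} \approx -0.061375$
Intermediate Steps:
$N{\left(z \right)} = - \frac{2}{3 z}$ ($N{\left(z \right)} = \frac{6 \frac{1}{-9}}{z} = \frac{6 \left(- \frac{1}{9}\right)}{z} = - \frac{2}{3 z}$)
$Z = \frac{457}{68}$ ($Z = \left(-49\right) \left(- \frac{1}{68}\right) - -6 = \frac{49}{68} + 6 = \frac{457}{68} \approx 6.7206$)
$Z N{\left(73 \right)} = \frac{457 \left(- \frac{2}{3 \cdot 73}\right)}{68} = \frac{457 \left(\left(- \frac{2}{3}\right) \frac{1}{73}\right)}{68} = \frac{457}{68} \left(- \frac{2}{219}\right) = - \frac{457}{7446}$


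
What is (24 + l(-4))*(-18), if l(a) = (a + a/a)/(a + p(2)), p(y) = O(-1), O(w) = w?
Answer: -2214/5 ≈ -442.80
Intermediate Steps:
p(y) = -1
l(a) = (1 + a)/(-1 + a) (l(a) = (a + a/a)/(a - 1) = (a + 1)/(-1 + a) = (1 + a)/(-1 + a))
(24 + l(-4))*(-18) = (24 + (1 - 4)/(-1 - 4))*(-18) = (24 - 3/(-5))*(-18) = (24 - ⅕*(-3))*(-18) = (24 + ⅗)*(-18) = (123/5)*(-18) = -2214/5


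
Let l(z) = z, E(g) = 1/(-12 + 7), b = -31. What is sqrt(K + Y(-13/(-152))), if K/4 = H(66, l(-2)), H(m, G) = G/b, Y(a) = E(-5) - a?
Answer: I*sqrt(3810830)/11780 ≈ 0.16572*I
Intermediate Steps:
E(g) = -1/5 (E(g) = 1/(-5) = -1/5)
Y(a) = -1/5 - a
H(m, G) = -G/31 (H(m, G) = G/(-31) = G*(-1/31) = -G/31)
K = 8/31 (K = 4*(-1/31*(-2)) = 4*(2/31) = 8/31 ≈ 0.25806)
sqrt(K + Y(-13/(-152))) = sqrt(8/31 + (-1/5 - (-13)/(-152))) = sqrt(8/31 + (-1/5 - (-13)*(-1)/152)) = sqrt(8/31 + (-1/5 - 1*13/152)) = sqrt(8/31 + (-1/5 - 13/152)) = sqrt(8/31 - 217/760) = sqrt(-647/23560) = I*sqrt(3810830)/11780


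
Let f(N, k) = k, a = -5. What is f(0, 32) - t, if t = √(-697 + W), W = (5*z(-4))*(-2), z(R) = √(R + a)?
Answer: 32 - √(-697 - 30*I) ≈ 31.432 + 26.407*I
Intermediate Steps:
z(R) = √(-5 + R) (z(R) = √(R - 5) = √(-5 + R))
W = -30*I (W = (5*√(-5 - 4))*(-2) = (5*√(-9))*(-2) = (5*(3*I))*(-2) = (15*I)*(-2) = -30*I ≈ -30.0*I)
t = √(-697 - 30*I) ≈ 0.56803 - 26.407*I
f(0, 32) - t = 32 - √(-697 - 30*I)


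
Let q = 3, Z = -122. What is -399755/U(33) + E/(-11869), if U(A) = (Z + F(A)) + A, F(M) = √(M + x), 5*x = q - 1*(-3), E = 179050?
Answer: 2104327324575/468042146 + 1199265*√95/39434 ≈ 4792.4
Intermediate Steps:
x = 6/5 (x = (3 - 1*(-3))/5 = (3 + 3)/5 = (⅕)*6 = 6/5 ≈ 1.2000)
F(M) = √(6/5 + M) (F(M) = √(M + 6/5) = √(6/5 + M))
U(A) = -122 + A + √(30 + 25*A)/5 (U(A) = (-122 + √(30 + 25*A)/5) + A = -122 + A + √(30 + 25*A)/5)
-399755/U(33) + E/(-11869) = -399755/(-122 + 33 + √(30 + 25*33)/5) + 179050/(-11869) = -399755/(-122 + 33 + √(30 + 825)/5) + 179050*(-1/11869) = -399755/(-122 + 33 + √855/5) - 179050/11869 = -399755/(-122 + 33 + (3*√95)/5) - 179050/11869 = -399755/(-122 + 33 + 3*√95/5) - 179050/11869 = -399755/(-89 + 3*√95/5) - 179050/11869 = -179050/11869 - 399755/(-89 + 3*√95/5)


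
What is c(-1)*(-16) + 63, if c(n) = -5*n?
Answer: -17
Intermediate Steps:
c(-1)*(-16) + 63 = -5*(-1)*(-16) + 63 = 5*(-16) + 63 = -80 + 63 = -17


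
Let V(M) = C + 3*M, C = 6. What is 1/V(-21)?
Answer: -1/57 ≈ -0.017544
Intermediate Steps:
V(M) = 6 + 3*M
1/V(-21) = 1/(6 + 3*(-21)) = 1/(6 - 63) = 1/(-57) = -1/57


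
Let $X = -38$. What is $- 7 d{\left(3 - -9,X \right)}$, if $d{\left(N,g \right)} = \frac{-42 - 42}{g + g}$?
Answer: $- \frac{147}{19} \approx -7.7368$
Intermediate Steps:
$d{\left(N,g \right)} = - \frac{42}{g}$ ($d{\left(N,g \right)} = - \frac{84}{2 g} = - 84 \frac{1}{2 g} = - \frac{42}{g}$)
$- 7 d{\left(3 - -9,X \right)} = - 7 \left(- \frac{42}{-38}\right) = - 7 \left(\left(-42\right) \left(- \frac{1}{38}\right)\right) = - \frac{7 \cdot 21}{19} = \left(-1\right) \frac{147}{19} = - \frac{147}{19}$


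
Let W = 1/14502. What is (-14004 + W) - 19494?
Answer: -485787995/14502 ≈ -33498.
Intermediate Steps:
W = 1/14502 ≈ 6.8956e-5
(-14004 + W) - 19494 = (-14004 + 1/14502) - 19494 = -203086007/14502 - 19494 = -485787995/14502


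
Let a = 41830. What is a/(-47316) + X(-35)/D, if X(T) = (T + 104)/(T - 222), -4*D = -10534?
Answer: -1231052443/1392344274 ≈ -0.88416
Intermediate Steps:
D = 5267/2 (D = -¼*(-10534) = 5267/2 ≈ 2633.5)
X(T) = (104 + T)/(-222 + T)
a/(-47316) + X(-35)/D = 41830/(-47316) + ((104 - 35)/(-222 - 35))/(5267/2) = 41830*(-1/47316) + (69/(-257))*(2/5267) = -20915/23658 - 1/257*69*(2/5267) = -20915/23658 - 69/257*2/5267 = -20915/23658 - 6/58853 = -1231052443/1392344274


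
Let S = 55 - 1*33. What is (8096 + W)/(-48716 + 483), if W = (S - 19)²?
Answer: -8105/48233 ≈ -0.16804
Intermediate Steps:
S = 22 (S = 55 - 33 = 22)
W = 9 (W = (22 - 19)² = 3² = 9)
(8096 + W)/(-48716 + 483) = (8096 + 9)/(-48716 + 483) = 8105/(-48233) = 8105*(-1/48233) = -8105/48233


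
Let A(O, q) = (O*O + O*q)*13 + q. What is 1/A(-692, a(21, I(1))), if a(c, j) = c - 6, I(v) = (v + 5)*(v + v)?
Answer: 1/6090307 ≈ 1.6420e-7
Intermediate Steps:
I(v) = 2*v*(5 + v) (I(v) = (5 + v)*(2*v) = 2*v*(5 + v))
a(c, j) = -6 + c
A(O, q) = q + 13*O**2 + 13*O*q (A(O, q) = (O**2 + O*q)*13 + q = (13*O**2 + 13*O*q) + q = q + 13*O**2 + 13*O*q)
1/A(-692, a(21, I(1))) = 1/((-6 + 21) + 13*(-692)**2 + 13*(-692)*(-6 + 21)) = 1/(15 + 13*478864 + 13*(-692)*15) = 1/(15 + 6225232 - 134940) = 1/6090307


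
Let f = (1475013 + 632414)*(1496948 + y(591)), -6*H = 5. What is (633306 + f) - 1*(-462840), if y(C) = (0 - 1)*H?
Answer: 18928268910787/6 ≈ 3.1547e+12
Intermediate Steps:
H = -⅚ (H = -⅙*5 = -⅚ ≈ -0.83333)
y(C) = ⅚ (y(C) = (0 - 1)*(-⅚) = -1*(-⅚) = ⅚)
f = 18928262333911/6 (f = (1475013 + 632414)*(1496948 + ⅚) = 2107427*(8981693/6) = 18928262333911/6 ≈ 3.1547e+12)
(633306 + f) - 1*(-462840) = (633306 + 18928262333911/6) - 1*(-462840) = 18928266133747/6 + 462840 = 18928268910787/6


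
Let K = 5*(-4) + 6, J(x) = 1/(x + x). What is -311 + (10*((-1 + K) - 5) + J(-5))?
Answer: -5111/10 ≈ -511.10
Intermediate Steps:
J(x) = 1/(2*x)
K = -14 (K = -20 + 6 = -14)
-311 + (10*((-1 + K) - 5) + J(-5)) = -311 + (10*((-1 - 14) - 5) + (½)/(-5)) = -311 + (10*(-15 - 5) + (½)*(-⅕)) = -311 + (10*(-20) - ⅒) = -311 + (-200 - ⅒) = -311 - 2001/10 = -5111/10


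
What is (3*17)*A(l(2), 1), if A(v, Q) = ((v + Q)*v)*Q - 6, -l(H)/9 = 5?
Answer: 100674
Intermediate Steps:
l(H) = -45 (l(H) = -9*5 = -45)
A(v, Q) = -6 + Q*v*(Q + v) (A(v, Q) = ((Q + v)*v)*Q - 6 = (v*(Q + v))*Q - 6 = Q*v*(Q + v) - 6 = -6 + Q*v*(Q + v))
(3*17)*A(l(2), 1) = (3*17)*(-6 + 1*(-45)² - 45*1²) = 51*(-6 + 1*2025 - 45*1) = 51*(-6 + 2025 - 45) = 51*1974 = 100674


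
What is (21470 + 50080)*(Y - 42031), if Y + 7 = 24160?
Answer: -1279170900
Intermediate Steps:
Y = 24153 (Y = -7 + 24160 = 24153)
(21470 + 50080)*(Y - 42031) = (21470 + 50080)*(24153 - 42031) = 71550*(-17878) = -1279170900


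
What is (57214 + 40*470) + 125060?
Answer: 201074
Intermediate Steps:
(57214 + 40*470) + 125060 = (57214 + 18800) + 125060 = 76014 + 125060 = 201074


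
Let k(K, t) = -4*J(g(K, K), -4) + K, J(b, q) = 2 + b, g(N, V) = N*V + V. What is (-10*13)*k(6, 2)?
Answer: 22100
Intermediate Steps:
g(N, V) = V + N*V
k(K, t) = -8 + K - 4*K*(1 + K) (k(K, t) = -4*(2 + K*(1 + K)) + K = (-8 - 4*K*(1 + K)) + K = -8 + K - 4*K*(1 + K))
(-10*13)*k(6, 2) = (-10*13)*(-8 + 6 - 4*6*(1 + 6)) = -130*(-8 + 6 - 4*6*7) = -130*(-8 + 6 - 168) = -130*(-170) = 22100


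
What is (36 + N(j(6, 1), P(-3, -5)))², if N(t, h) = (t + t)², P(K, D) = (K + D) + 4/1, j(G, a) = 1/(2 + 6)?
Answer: 332929/256 ≈ 1300.5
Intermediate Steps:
j(G, a) = ⅛ (j(G, a) = 1/8 = ⅛)
P(K, D) = 4 + D + K (P(K, D) = (D + K) + 4*1 = (D + K) + 4 = 4 + D + K)
N(t, h) = 4*t² (N(t, h) = (2*t)² = 4*t²)
(36 + N(j(6, 1), P(-3, -5)))² = (36 + 4*(⅛)²)² = (36 + 4*(1/64))² = (36 + 1/16)² = (577/16)² = 332929/256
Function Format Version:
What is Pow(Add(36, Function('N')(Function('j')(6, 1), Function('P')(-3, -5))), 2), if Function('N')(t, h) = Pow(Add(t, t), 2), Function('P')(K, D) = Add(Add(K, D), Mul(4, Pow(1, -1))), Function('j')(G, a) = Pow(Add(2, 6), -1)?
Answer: Rational(332929, 256) ≈ 1300.5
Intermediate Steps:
Function('j')(G, a) = Rational(1, 8) (Function('j')(G, a) = Pow(8, -1) = Rational(1, 8))
Function('P')(K, D) = Add(4, D, K) (Function('P')(K, D) = Add(Add(D, K), Mul(4, 1)) = Add(Add(D, K), 4) = Add(4, D, K))
Function('N')(t, h) = Mul(4, Pow(t, 2)) (Function('N')(t, h) = Pow(Mul(2, t), 2) = Mul(4, Pow(t, 2)))
Pow(Add(36, Function('N')(Function('j')(6, 1), Function('P')(-3, -5))), 2) = Pow(Add(36, Mul(4, Pow(Rational(1, 8), 2))), 2) = Pow(Add(36, Mul(4, Rational(1, 64))), 2) = Pow(Add(36, Rational(1, 16)), 2) = Pow(Rational(577, 16), 2) = Rational(332929, 256)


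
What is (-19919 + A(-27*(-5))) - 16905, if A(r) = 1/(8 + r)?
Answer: -5265831/143 ≈ -36824.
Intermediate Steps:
(-19919 + A(-27*(-5))) - 16905 = (-19919 + 1/(8 - 27*(-5))) - 16905 = (-19919 + 1/(8 + 135)) - 16905 = (-19919 + 1/143) - 16905 = -2848416/143 - 16905 = -5265831/143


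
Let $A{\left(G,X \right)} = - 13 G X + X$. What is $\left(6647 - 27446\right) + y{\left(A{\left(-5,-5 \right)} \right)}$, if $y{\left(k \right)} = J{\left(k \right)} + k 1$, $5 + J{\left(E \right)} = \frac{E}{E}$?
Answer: $-21133$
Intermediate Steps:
$J{\left(E \right)} = -4$ ($J{\left(E \right)} = -5 + \frac{E}{E} = -5 + 1 = -4$)
$A{\left(G,X \right)} = X - 13 G X$ ($A{\left(G,X \right)} = - 13 G X + X = X - 13 G X$)
$y{\left(k \right)} = -4 + k$ ($y{\left(k \right)} = -4 + k 1 = -4 + k$)
$\left(6647 - 27446\right) + y{\left(A{\left(-5,-5 \right)} \right)} = \left(6647 - 27446\right) - \left(4 + 5 \left(1 - -65\right)\right) = -20799 - \left(4 + 5 \left(1 + 65\right)\right) = -20799 - 334 = -21133$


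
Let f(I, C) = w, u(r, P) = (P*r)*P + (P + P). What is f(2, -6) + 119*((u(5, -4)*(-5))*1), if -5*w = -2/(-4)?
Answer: -428401/10 ≈ -42840.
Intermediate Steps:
u(r, P) = 2*P + r*P² (u(r, P) = r*P² + 2*P = 2*P + r*P²)
w = -⅒ (w = -(-2)/(5*(-4)) = -(-2)*(-1)/(5*4) = -⅕*½ = -⅒ ≈ -0.10000)
f(I, C) = -⅒
f(2, -6) + 119*((u(5, -4)*(-5))*1) = -⅒ + 119*((-4*(2 - 4*5)*(-5))*1) = -⅒ + 119*((-4*(2 - 20)*(-5))*1) = -⅒ + 119*((-4*(-18)*(-5))*1) = -⅒ + 119*((72*(-5))*1) = -⅒ + 119*(-360*1) = -⅒ + 119*(-360) = -⅒ - 42840 = -428401/10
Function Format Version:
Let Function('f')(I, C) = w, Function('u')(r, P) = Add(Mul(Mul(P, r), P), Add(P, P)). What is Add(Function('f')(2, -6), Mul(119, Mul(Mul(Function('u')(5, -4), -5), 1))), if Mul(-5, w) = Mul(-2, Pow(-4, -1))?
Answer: Rational(-428401, 10) ≈ -42840.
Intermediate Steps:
Function('u')(r, P) = Add(Mul(2, P), Mul(r, Pow(P, 2))) (Function('u')(r, P) = Add(Mul(r, Pow(P, 2)), Mul(2, P)) = Add(Mul(2, P), Mul(r, Pow(P, 2))))
w = Rational(-1, 10) (w = Mul(Rational(-1, 5), Mul(-2, Pow(-4, -1))) = Mul(Rational(-1, 5), Mul(-2, Rational(-1, 4))) = Mul(Rational(-1, 5), Rational(1, 2)) = Rational(-1, 10) ≈ -0.10000)
Function('f')(I, C) = Rational(-1, 10)
Add(Function('f')(2, -6), Mul(119, Mul(Mul(Function('u')(5, -4), -5), 1))) = Add(Rational(-1, 10), Mul(119, Mul(Mul(Mul(-4, Add(2, Mul(-4, 5))), -5), 1))) = Add(Rational(-1, 10), Mul(119, Mul(Mul(Mul(-4, Add(2, -20)), -5), 1))) = Add(Rational(-1, 10), Mul(119, Mul(Mul(Mul(-4, -18), -5), 1))) = Add(Rational(-1, 10), Mul(119, Mul(Mul(72, -5), 1))) = Add(Rational(-1, 10), Mul(119, Mul(-360, 1))) = Add(Rational(-1, 10), Mul(119, -360)) = Add(Rational(-1, 10), -42840) = Rational(-428401, 10)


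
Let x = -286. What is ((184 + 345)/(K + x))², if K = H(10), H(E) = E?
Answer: 529/144 ≈ 3.6736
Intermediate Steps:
K = 10
((184 + 345)/(K + x))² = ((184 + 345)/(10 - 286))² = (529/(-276))² = (529*(-1/276))² = (-23/12)² = 529/144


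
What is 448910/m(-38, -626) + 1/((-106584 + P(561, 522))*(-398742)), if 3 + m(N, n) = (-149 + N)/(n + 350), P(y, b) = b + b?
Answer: -5214076931338228159/26975350865880 ≈ -1.9329e+5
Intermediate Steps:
P(y, b) = 2*b
m(N, n) = -3 + (-149 + N)/(350 + n) (m(N, n) = -3 + (-149 + N)/(n + 350) = -3 + (-149 + N)/(350 + n))
448910/m(-38, -626) + 1/((-106584 + P(561, 522))*(-398742)) = 448910/(((-1199 - 38 - 3*(-626))/(350 - 626))) + 1/((-106584 + 2*522)*(-398742)) = 448910/(((-1199 - 38 + 1878)/(-276))) - 1/398742/(-106584 + 1044) = 448910/((-1/276*641)) - 1/398742/(-105540) = 448910/(-641/276) - 1/105540*(-1/398742) = 448910*(-276/641) + 1/42083230680 = -123899160/641 + 1/42083230680 = -5214076931338228159/26975350865880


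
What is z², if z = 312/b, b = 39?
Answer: 64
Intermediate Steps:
z = 8 (z = 312/39 = 312*(1/39) = 8)
z² = 8² = 64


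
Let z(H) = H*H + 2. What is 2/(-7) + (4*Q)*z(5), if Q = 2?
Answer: 1510/7 ≈ 215.71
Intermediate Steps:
z(H) = 2 + H² (z(H) = H² + 2 = 2 + H²)
2/(-7) + (4*Q)*z(5) = 2/(-7) + (4*2)*(2 + 5²) = 2*(-⅐) + 8*(2 + 25) = -2/7 + 8*27 = -2/7 + 216 = 1510/7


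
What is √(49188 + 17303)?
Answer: √66491 ≈ 257.86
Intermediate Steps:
√(49188 + 17303) = √66491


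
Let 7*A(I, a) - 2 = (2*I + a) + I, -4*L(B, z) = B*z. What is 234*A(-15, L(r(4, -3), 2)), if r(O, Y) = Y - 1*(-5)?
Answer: -10296/7 ≈ -1470.9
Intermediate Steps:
r(O, Y) = 5 + Y (r(O, Y) = Y + 5 = 5 + Y)
L(B, z) = -B*z/4
A(I, a) = 2/7 + a/7 + 3*I/7 (A(I, a) = 2/7 + ((2*I + a) + I)/7 = 2/7 + ((a + 2*I) + I)/7 = 2/7 + (a + 3*I)/7 = 2/7 + (a/7 + 3*I/7) = 2/7 + a/7 + 3*I/7)
234*A(-15, L(r(4, -3), 2)) = 234*(2/7 + (-1/4*(5 - 3)*2)/7 + (3/7)*(-15)) = 234*(2/7 + (-1/4*2*2)/7 - 45/7) = 234*(2/7 + (1/7)*(-1) - 45/7) = 234*(2/7 - 1/7 - 45/7) = 234*(-44/7) = -10296/7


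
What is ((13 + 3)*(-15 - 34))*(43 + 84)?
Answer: -99568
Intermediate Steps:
((13 + 3)*(-15 - 34))*(43 + 84) = (16*(-49))*127 = -784*127 = -99568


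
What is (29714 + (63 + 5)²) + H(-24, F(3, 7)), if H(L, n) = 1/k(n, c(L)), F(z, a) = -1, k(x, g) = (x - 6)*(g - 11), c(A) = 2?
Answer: 2163295/63 ≈ 34338.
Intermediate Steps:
k(x, g) = (-11 + g)*(-6 + x) (k(x, g) = (-6 + x)*(-11 + g) = (-11 + g)*(-6 + x))
H(L, n) = 1/(54 - 9*n) (H(L, n) = 1/(66 - 11*n - 6*2 + 2*n) = 1/(66 - 11*n - 12 + 2*n) = 1/(54 - 9*n))
(29714 + (63 + 5)²) + H(-24, F(3, 7)) = (29714 + (63 + 5)²) - 1/(-54 + 9*(-1)) = (29714 + 68²) - 1/(-54 - 9) = (29714 + 4624) - 1/(-63) = 34338 - 1*(-1/63) = 34338 + 1/63 = 2163295/63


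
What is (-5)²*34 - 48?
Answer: 802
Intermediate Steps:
(-5)²*34 - 48 = 25*34 - 48 = 850 - 48 = 802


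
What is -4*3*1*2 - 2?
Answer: -26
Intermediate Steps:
-4*3*1*2 - 2 = -12*2 - 2 = -4*6 - 2 = -24 - 2 = -26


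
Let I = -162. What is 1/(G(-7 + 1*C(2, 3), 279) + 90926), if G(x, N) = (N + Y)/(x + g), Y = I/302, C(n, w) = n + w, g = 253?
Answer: 37901/3446228374 ≈ 1.0998e-5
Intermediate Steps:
Y = -81/151 (Y = -162/302 = -162*1/302 = -81/151 ≈ -0.53642)
G(x, N) = (-81/151 + N)/(253 + x) (G(x, N) = (N - 81/151)/(x + 253) = (-81/151 + N)/(253 + x))
1/(G(-7 + 1*C(2, 3), 279) + 90926) = 1/((-81/151 + 279)/(253 + (-7 + 1*(2 + 3))) + 90926) = 1/((42048/151)/(253 + (-7 + 1*5)) + 90926) = 1/((42048/151)/(253 + (-7 + 5)) + 90926) = 1/((42048/151)/(253 - 2) + 90926) = 1/((42048/151)/251 + 90926) = 1/((1/251)*(42048/151) + 90926) = 1/(42048/37901 + 90926) = 1/(3446228374/37901) = 37901/3446228374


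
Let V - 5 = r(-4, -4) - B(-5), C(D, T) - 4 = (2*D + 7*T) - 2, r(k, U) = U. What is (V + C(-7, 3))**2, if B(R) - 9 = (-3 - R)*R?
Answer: 121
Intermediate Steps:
B(R) = 9 + R*(-3 - R) (B(R) = 9 + (-3 - R)*R = 9 + R*(-3 - R))
C(D, T) = 2 + 2*D + 7*T (C(D, T) = 4 + ((2*D + 7*T) - 2) = 4 + (-2 + 2*D + 7*T) = 2 + 2*D + 7*T)
V = 2 (V = 5 + (-4 - (9 - 1*(-5)**2 - 3*(-5))) = 5 + (-4 - (9 - 1*25 + 15)) = 5 + (-4 - (9 - 25 + 15)) = 5 + (-4 - 1*(-1)) = 5 + (-4 + 1) = 5 - 3 = 2)
(V + C(-7, 3))**2 = (2 + (2 + 2*(-7) + 7*3))**2 = (2 + (2 - 14 + 21))**2 = (2 + 9)**2 = 11**2 = 121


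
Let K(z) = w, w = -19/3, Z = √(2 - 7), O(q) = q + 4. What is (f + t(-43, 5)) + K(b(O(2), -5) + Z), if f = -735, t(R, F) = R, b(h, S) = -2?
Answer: -2353/3 ≈ -784.33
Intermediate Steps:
O(q) = 4 + q
Z = I*√5 (Z = √(-5) = I*√5 ≈ 2.2361*I)
w = -19/3 (w = -19*⅓ = -19/3 ≈ -6.3333)
K(z) = -19/3
(f + t(-43, 5)) + K(b(O(2), -5) + Z) = (-735 - 43) - 19/3 = -778 - 19/3 = -2353/3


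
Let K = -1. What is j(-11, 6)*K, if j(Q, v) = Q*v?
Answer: 66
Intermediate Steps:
j(-11, 6)*K = -11*6*(-1) = -66*(-1) = 66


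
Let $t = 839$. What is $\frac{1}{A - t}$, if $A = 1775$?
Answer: $\frac{1}{936} \approx 0.0010684$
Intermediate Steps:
$\frac{1}{A - t} = \frac{1}{1775 - 839} = \frac{1}{936}$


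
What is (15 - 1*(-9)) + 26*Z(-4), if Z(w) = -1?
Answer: -2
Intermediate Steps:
(15 - 1*(-9)) + 26*Z(-4) = (15 - 1*(-9)) + 26*(-1) = (15 + 9) - 26 = 24 - 26 = -2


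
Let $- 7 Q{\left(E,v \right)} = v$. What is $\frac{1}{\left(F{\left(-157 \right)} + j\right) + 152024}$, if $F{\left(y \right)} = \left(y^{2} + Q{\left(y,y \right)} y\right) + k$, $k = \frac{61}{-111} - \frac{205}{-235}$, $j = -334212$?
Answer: $- \frac{36519}{5881748786} \approx -6.2089 \cdot 10^{-6}$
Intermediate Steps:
$Q{\left(E,v \right)} = - \frac{v}{7}$
$k = \frac{1684}{5217}$ ($k = 61 \left(- \frac{1}{111}\right) - - \frac{41}{47} = - \frac{61}{111} + \frac{41}{47} = \frac{1684}{5217} \approx 0.32279$)
$F{\left(y \right)} = \frac{1684}{5217} + \frac{6 y^{2}}{7}$ ($F{\left(y \right)} = \left(y^{2} + - \frac{y}{7} y\right) + \frac{1684}{5217} = \left(y^{2} - \frac{y^{2}}{7}\right) + \frac{1684}{5217} = \frac{6 y^{2}}{7} + \frac{1684}{5217} = \frac{1684}{5217} + \frac{6 y^{2}}{7}$)
$\frac{1}{\left(F{\left(-157 \right)} + j\right) + 152024} = \frac{1}{\left(\left(\frac{1684}{5217} + \frac{6 \left(-157\right)^{2}}{7}\right) - 334212\right) + 152024} = \frac{1}{\left(\left(\frac{1684}{5217} + \frac{6}{7} \cdot 24649\right) - 334212\right) + 152024} = \frac{1}{\left(\left(\frac{1684}{5217} + \frac{147894}{7}\right) - 334212\right) + 152024} = \frac{1}{\left(\frac{771574786}{36519} - 334212\right) + 152024} = \frac{1}{- \frac{11433513242}{36519} + 152024} = \frac{1}{- \frac{5881748786}{36519}} = - \frac{36519}{5881748786}$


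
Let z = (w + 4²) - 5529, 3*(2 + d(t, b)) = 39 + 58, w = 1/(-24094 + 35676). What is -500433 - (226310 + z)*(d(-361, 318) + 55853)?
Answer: -214371923442884/17373 ≈ -1.2339e+10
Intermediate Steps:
w = 1/11582 ≈ 8.6341e-5
d(t, b) = 91/3 (d(t, b) = -2 + (39 + 58)/3 = -2 + (⅓)*97 = -2 + 97/3 = 91/3)
z = -63851565/11582 (z = (1/11582 + 4²) - 5529 = (1/11582 + 16) - 5529 = 185313/11582 - 5529 = -63851565/11582 ≈ -5513.0)
-500433 - (226310 + z)*(d(-361, 318) + 55853) = -500433 - (226310 - 63851565/11582)*(91/3 + 55853) = -500433 - 2557270855*167650/(11582*3) = -500433 - 1*214363229420375/17373 = -500433 - 214363229420375/17373 = -214371923442884/17373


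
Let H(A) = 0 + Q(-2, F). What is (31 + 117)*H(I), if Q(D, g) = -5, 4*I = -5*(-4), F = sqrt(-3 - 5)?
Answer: -740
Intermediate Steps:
F = 2*I*sqrt(2) (F = sqrt(-8) = 2*I*sqrt(2) ≈ 2.8284*I)
I = 5 (I = (-5*(-4))/4 = (1/4)*20 = 5)
H(A) = -5 (H(A) = 0 - 5 = -5)
(31 + 117)*H(I) = (31 + 117)*(-5) = 148*(-5) = -740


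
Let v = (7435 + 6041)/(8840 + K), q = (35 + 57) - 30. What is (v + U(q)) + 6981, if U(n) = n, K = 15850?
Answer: 28984191/4115 ≈ 7043.5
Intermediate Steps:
q = 62 (q = 92 - 30 = 62)
v = 2246/4115 (v = (7435 + 6041)/(8840 + 15850) = 13476/24690 = 13476*(1/24690) = 2246/4115 ≈ 0.54581)
(v + U(q)) + 6981 = (2246/4115 + 62) + 6981 = 257376/4115 + 6981 = 28984191/4115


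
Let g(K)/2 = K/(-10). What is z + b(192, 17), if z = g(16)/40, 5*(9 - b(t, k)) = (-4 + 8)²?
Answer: 143/25 ≈ 5.7200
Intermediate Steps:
g(K) = -K/5 (g(K) = 2*(K/(-10)) = 2*(K*(-⅒)) = 2*(-K/10) = -K/5)
b(t, k) = 29/5 (b(t, k) = 9 - (-4 + 8)²/5 = 9 - ⅕*4² = 9 - ⅕*16 = 9 - 16/5 = 29/5)
z = -2/25 (z = (-⅕*16)/40 = (1/40)*(-16/5) = -2/25 ≈ -0.080000)
z + b(192, 17) = -2/25 + 29/5 = 143/25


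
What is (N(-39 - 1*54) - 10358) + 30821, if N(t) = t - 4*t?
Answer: 20742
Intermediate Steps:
N(t) = -3*t
(N(-39 - 1*54) - 10358) + 30821 = (-3*(-39 - 1*54) - 10358) + 30821 = (-3*(-39 - 54) - 10358) + 30821 = (-3*(-93) - 10358) + 30821 = (279 - 10358) + 30821 = -10079 + 30821 = 20742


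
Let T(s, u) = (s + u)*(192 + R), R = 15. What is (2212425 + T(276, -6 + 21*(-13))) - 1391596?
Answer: 820208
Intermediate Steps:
T(s, u) = 207*s + 207*u (T(s, u) = (s + u)*(192 + 15) = (s + u)*207 = 207*s + 207*u)
(2212425 + T(276, -6 + 21*(-13))) - 1391596 = (2212425 + (207*276 + 207*(-6 + 21*(-13)))) - 1391596 = (2212425 + (57132 + 207*(-6 - 273))) - 1391596 = (2212425 + (57132 + 207*(-279))) - 1391596 = (2212425 + (57132 - 57753)) - 1391596 = (2212425 - 621) - 1391596 = 2211804 - 1391596 = 820208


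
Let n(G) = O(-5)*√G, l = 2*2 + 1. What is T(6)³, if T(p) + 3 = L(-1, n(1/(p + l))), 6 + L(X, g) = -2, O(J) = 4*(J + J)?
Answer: -1331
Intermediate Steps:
O(J) = 8*J (O(J) = 4*(2*J) = 8*J)
l = 5 (l = 4 + 1 = 5)
n(G) = -40*√G (n(G) = (8*(-5))*√G = -40*√G)
L(X, g) = -8 (L(X, g) = -6 - 2 = -8)
T(p) = -11 (T(p) = -3 - 8 = -11)
T(6)³ = (-11)³ = -1331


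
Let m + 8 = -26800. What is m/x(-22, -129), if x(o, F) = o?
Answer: 13404/11 ≈ 1218.5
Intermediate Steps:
m = -26808 (m = -8 - 26800 = -26808)
m/x(-22, -129) = -26808/(-22) = -26808*(-1/22) = 13404/11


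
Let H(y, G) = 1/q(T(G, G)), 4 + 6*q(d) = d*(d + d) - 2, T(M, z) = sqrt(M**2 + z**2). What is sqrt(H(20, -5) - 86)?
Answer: I*sqrt(189833)/47 ≈ 9.2702*I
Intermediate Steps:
q(d) = -1 + d**2/3 (q(d) = -2/3 + (d*(d + d) - 2)/6 = -2/3 + (d*(2*d) - 2)/6 = -2/3 + (2*d**2 - 2)/6 = -2/3 + (-2 + 2*d**2)/6 = -2/3 + (-1/3 + d**2/3) = -1 + d**2/3)
H(y, G) = 1/(-1 + 2*G**2/3) (H(y, G) = 1/(-1 + (sqrt(G**2 + G**2))**2/3) = 1/(-1 + (sqrt(2*G**2))**2/3) = 1/(-1 + (sqrt(2)*sqrt(G**2))**2/3) = 1/(-1 + (2*G**2)/3) = 1/(-1 + 2*G**2/3))
sqrt(H(20, -5) - 86) = sqrt(3/(-3 + 2*(-5)**2) - 86) = sqrt(3/(-3 + 2*25) - 86) = sqrt(3/(-3 + 50) - 86) = sqrt(3/47 - 86) = sqrt(-4039/47) = I*sqrt(189833)/47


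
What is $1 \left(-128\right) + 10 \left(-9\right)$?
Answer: $-218$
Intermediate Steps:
$1 \left(-128\right) + 10 \left(-9\right) = -128 - 90 = -218$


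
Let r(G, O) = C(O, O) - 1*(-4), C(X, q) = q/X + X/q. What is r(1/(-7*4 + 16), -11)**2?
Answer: 36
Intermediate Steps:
C(X, q) = X/q + q/X
r(G, O) = 6 (r(G, O) = (O/O + O/O) - 1*(-4) = (1 + 1) + 4 = 2 + 4 = 6)
r(1/(-7*4 + 16), -11)**2 = 6**2 = 36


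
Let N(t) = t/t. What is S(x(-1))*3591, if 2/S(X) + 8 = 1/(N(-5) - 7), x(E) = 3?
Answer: -6156/7 ≈ -879.43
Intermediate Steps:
N(t) = 1
S(X) = -12/49 (S(X) = 2/(-8 + 1/(1 - 7)) = 2/(-8 + 1/(-6)) = 2/(-8 - ⅙) = 2/(-49/6) = 2*(-6/49) = -12/49)
S(x(-1))*3591 = -12/49*3591 = -6156/7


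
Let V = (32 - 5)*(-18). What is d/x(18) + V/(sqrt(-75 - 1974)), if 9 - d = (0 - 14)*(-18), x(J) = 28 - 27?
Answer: -243 + 162*I*sqrt(2049)/683 ≈ -243.0 + 10.737*I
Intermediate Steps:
x(J) = 1
d = -243 (d = 9 - (0 - 14)*(-18) = 9 - (-14)*(-18) = 9 - 1*252 = 9 - 252 = -243)
V = -486 (V = 27*(-18) = -486)
d/x(18) + V/(sqrt(-75 - 1974)) = -243/1 - 486/sqrt(-75 - 1974) = -243*1 - 486*(-I*sqrt(2049)/2049) = -243 - 486*(-I*sqrt(2049)/2049) = -243 - (-162)*I*sqrt(2049)/683 = -243 + 162*I*sqrt(2049)/683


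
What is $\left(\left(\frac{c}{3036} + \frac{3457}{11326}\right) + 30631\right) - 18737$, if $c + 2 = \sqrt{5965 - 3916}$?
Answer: $\frac{51124302098}{4298217} + \frac{\sqrt{2049}}{3036} \approx 11894.0$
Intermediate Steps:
$c = -2 + \sqrt{2049}$ ($c = -2 + \sqrt{5965 - 3916} = -2 + \sqrt{2049} \approx 43.266$)
$\left(\left(\frac{c}{3036} + \frac{3457}{11326}\right) + 30631\right) - 18737 = \left(\left(\frac{-2 + \sqrt{2049}}{3036} + \frac{3457}{11326}\right) + 30631\right) - 18737 = \left(\left(\left(-2 + \sqrt{2049}\right) \frac{1}{3036} + 3457 \cdot \frac{1}{11326}\right) + 30631\right) - 18737 = \left(\left(\left(- \frac{1}{1518} + \frac{\sqrt{2049}}{3036}\right) + \frac{3457}{11326}\right) + 30631\right) - 18737 = \left(\left(\frac{1309100}{4298217} + \frac{\sqrt{2049}}{3036}\right) + 30631\right) - 18737 = \left(\frac{131659994027}{4298217} + \frac{\sqrt{2049}}{3036}\right) - 18737 = \frac{51124302098}{4298217} + \frac{\sqrt{2049}}{3036}$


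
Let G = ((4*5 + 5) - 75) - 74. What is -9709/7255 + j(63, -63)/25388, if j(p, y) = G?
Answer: -61847928/46047485 ≈ -1.3431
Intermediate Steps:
G = -124 (G = ((20 + 5) - 75) - 74 = (25 - 75) - 74 = -50 - 74 = -124)
j(p, y) = -124
-9709/7255 + j(63, -63)/25388 = -9709/7255 - 124/25388 = -9709*1/7255 - 124*1/25388 = -9709/7255 - 31/6347 = -61847928/46047485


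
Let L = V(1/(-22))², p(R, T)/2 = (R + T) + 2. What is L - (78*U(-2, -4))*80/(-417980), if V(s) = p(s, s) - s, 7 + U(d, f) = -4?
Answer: 149334187/10115116 ≈ 14.763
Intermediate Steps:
U(d, f) = -11 (U(d, f) = -7 - 4 = -11)
p(R, T) = 4 + 2*R + 2*T (p(R, T) = 2*((R + T) + 2) = 2*(2 + R + T) = 4 + 2*R + 2*T)
V(s) = 4 + 3*s (V(s) = (4 + 2*s + 2*s) - s = (4 + 4*s) - s = 4 + 3*s)
L = 7225/484 (L = (4 + 3/(-22))² = (4 + 3*(-1/22))² = (4 - 3/22)² = (85/22)² = 7225/484 ≈ 14.928)
L - (78*U(-2, -4))*80/(-417980) = 7225/484 - (78*(-11))*80/(-417980) = 7225/484 - (-858*80)*(-1)/417980 = 7225/484 - (-68640)*(-1)/417980 = 7225/484 - 1*3432/20899 = 7225/484 - 3432/20899 = 149334187/10115116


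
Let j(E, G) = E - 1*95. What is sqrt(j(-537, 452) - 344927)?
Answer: I*sqrt(345559) ≈ 587.84*I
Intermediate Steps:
j(E, G) = -95 + E (j(E, G) = E - 95 = -95 + E)
sqrt(j(-537, 452) - 344927) = sqrt((-95 - 537) - 344927) = sqrt(-632 - 344927) = sqrt(-345559) = I*sqrt(345559)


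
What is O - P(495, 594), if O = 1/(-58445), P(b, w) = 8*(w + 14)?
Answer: -284276481/58445 ≈ -4864.0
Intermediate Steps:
P(b, w) = 112 + 8*w (P(b, w) = 8*(14 + w) = 112 + 8*w)
O = -1/58445 ≈ -1.7110e-5
O - P(495, 594) = -1/58445 - (112 + 8*594) = -1/58445 - (112 + 4752) = -1/58445 - 1*4864 = -1/58445 - 4864 = -284276481/58445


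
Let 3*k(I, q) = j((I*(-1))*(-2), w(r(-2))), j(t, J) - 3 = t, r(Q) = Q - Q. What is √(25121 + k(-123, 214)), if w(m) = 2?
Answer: 4*√1565 ≈ 158.24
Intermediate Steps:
r(Q) = 0
j(t, J) = 3 + t
k(I, q) = 1 + 2*I/3 (k(I, q) = (3 + (I*(-1))*(-2))/3 = (3 - I*(-2))/3 = (3 + 2*I)/3 = 1 + 2*I/3)
√(25121 + k(-123, 214)) = √(25121 + (1 + (⅔)*(-123))) = √(25121 + (1 - 82)) = √(25121 - 81) = √25040 = 4*√1565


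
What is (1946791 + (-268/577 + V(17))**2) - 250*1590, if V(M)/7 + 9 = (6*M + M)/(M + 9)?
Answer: 348905706588373/225060004 ≈ 1.5503e+6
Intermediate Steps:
V(M) = -63 + 49*M/(9 + M) (V(M) = -63 + 7*((6*M + M)/(M + 9)) = -63 + 7*((7*M)/(9 + M)) = -63 + 7*(7*M/(9 + M)) = -63 + 49*M/(9 + M))
(1946791 + (-268/577 + V(17))**2) - 250*1590 = (1946791 + (-268/577 + 7*(-81 - 2*17)/(9 + 17))**2) - 250*1590 = (1946791 + (-268*1/577 + 7*(-81 - 34)/26)**2) - 397500 = (1946791 + (-268/577 + 7*(1/26)*(-115))**2) - 397500 = (1946791 + (-268/577 - 805/26)**2) - 397500 = (1946791 + (-471453/15002)**2) - 397500 = (1946791 + 222267931209/225060004) - 397500 = 438367058178373/225060004 - 397500 = 348905706588373/225060004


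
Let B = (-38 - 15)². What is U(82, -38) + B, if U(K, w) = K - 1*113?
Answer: 2778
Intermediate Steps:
U(K, w) = -113 + K (U(K, w) = K - 113 = -113 + K)
B = 2809 (B = (-53)² = 2809)
U(82, -38) + B = (-113 + 82) + 2809 = -31 + 2809 = 2778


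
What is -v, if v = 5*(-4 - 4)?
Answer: 40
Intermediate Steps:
v = -40 (v = 5*(-8) = -40)
-v = -1*(-40) = 40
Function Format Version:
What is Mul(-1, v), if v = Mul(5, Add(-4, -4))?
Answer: 40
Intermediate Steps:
v = -40 (v = Mul(5, -8) = -40)
Mul(-1, v) = Mul(-1, -40) = 40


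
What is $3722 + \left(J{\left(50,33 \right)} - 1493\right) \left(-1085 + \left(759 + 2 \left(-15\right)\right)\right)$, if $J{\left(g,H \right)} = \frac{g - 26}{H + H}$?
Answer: $\frac{5886106}{11} \approx 5.351 \cdot 10^{5}$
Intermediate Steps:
$J{\left(g,H \right)} = \frac{-26 + g}{2 H}$
$3722 + \left(J{\left(50,33 \right)} - 1493\right) \left(-1085 + \left(759 + 2 \left(-15\right)\right)\right) = 3722 + \left(\frac{-26 + 50}{2 \cdot 33} - 1493\right) \left(-1085 + \left(759 + 2 \left(-15\right)\right)\right) = 3722 + \left(\frac{1}{2} \cdot \frac{1}{33} \cdot 24 - 1493\right) \left(-1085 + \left(759 - 30\right)\right) = 3722 + \left(\frac{4}{11} - 1493\right) \left(-1085 + 729\right) = 3722 - - \frac{5845164}{11} = 3722 + \frac{5845164}{11} = \frac{5886106}{11}$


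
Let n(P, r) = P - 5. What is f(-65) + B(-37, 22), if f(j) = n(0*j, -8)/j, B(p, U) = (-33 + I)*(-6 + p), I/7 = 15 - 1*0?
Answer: -40247/13 ≈ -3095.9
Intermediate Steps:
n(P, r) = -5 + P
I = 105 (I = 7*(15 - 1*0) = 7*(15 + 0) = 7*15 = 105)
B(p, U) = -432 + 72*p (B(p, U) = (-33 + 105)*(-6 + p) = 72*(-6 + p) = -432 + 72*p)
f(j) = -5/j (f(j) = (-5 + 0*j)/j = (-5 + 0)/j = -5/j)
f(-65) + B(-37, 22) = -5/(-65) + (-432 + 72*(-37)) = -5*(-1/65) + (-432 - 2664) = 1/13 - 3096 = -40247/13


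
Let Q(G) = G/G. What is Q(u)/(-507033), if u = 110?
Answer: -1/507033 ≈ -1.9723e-6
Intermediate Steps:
Q(G) = 1
Q(u)/(-507033) = 1/(-507033) = 1*(-1/507033) = -1/507033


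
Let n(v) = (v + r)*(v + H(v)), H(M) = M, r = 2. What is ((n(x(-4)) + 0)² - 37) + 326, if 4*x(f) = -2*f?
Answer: 545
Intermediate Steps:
x(f) = -f/2 (x(f) = (-2*f)/4 = -f/2)
n(v) = 2*v*(2 + v) (n(v) = (v + 2)*(v + v) = (2 + v)*(2*v) = 2*v*(2 + v))
((n(x(-4)) + 0)² - 37) + 326 = ((2*(-½*(-4))*(2 - ½*(-4)) + 0)² - 37) + 326 = ((2*2*(2 + 2) + 0)² - 37) + 326 = ((2*2*4 + 0)² - 37) + 326 = ((16 + 0)² - 37) + 326 = (16² - 37) + 326 = (256 - 37) + 326 = 219 + 326 = 545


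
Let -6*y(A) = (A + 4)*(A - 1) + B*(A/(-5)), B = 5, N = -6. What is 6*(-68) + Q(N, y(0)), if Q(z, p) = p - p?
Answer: -408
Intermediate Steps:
y(A) = A/6 - (-1 + A)*(4 + A)/6 (y(A) = -((A + 4)*(A - 1) + 5*(A/(-5)))/6 = -((4 + A)*(-1 + A) + 5*(A*(-⅕)))/6 = -((-1 + A)*(4 + A) + 5*(-A/5))/6 = -((-1 + A)*(4 + A) - A)/6 = -(-A + (-1 + A)*(4 + A))/6 = A/6 - (-1 + A)*(4 + A)/6)
Q(z, p) = 0
6*(-68) + Q(N, y(0)) = 6*(-68) + 0 = -408 + 0 = -408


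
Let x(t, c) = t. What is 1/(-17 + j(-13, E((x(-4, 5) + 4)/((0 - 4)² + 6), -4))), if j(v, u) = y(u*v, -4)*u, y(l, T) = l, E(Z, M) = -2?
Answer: -1/69 ≈ -0.014493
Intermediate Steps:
j(v, u) = v*u² (j(v, u) = (u*v)*u = v*u²)
1/(-17 + j(-13, E((x(-4, 5) + 4)/((0 - 4)² + 6), -4))) = 1/(-17 - 13*(-2)²) = 1/(-17 - 13*4) = 1/(-17 - 52) = 1/(-69) = -1/69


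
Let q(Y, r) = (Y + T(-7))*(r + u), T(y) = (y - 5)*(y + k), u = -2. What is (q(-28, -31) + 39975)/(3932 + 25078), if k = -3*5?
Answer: 10729/9670 ≈ 1.1095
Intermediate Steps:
k = -15
T(y) = (-15 + y)*(-5 + y) (T(y) = (y - 5)*(y - 15) = (-5 + y)*(-15 + y) = (-15 + y)*(-5 + y))
q(Y, r) = (-2 + r)*(264 + Y) (q(Y, r) = (Y + (75 + (-7)**2 - 20*(-7)))*(r - 2) = (Y + (75 + 49 + 140))*(-2 + r) = (Y + 264)*(-2 + r) = (264 + Y)*(-2 + r) = (-2 + r)*(264 + Y))
(q(-28, -31) + 39975)/(3932 + 25078) = ((-528 - 2*(-28) + 264*(-31) - 28*(-31)) + 39975)/(3932 + 25078) = ((-528 + 56 - 8184 + 868) + 39975)/29010 = (-7788 + 39975)*(1/29010) = 32187*(1/29010) = 10729/9670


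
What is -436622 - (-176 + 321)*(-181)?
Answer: -410377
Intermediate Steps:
-436622 - (-176 + 321)*(-181) = -436622 - 145*(-181) = -436622 - 1*(-26245) = -436622 + 26245 = -410377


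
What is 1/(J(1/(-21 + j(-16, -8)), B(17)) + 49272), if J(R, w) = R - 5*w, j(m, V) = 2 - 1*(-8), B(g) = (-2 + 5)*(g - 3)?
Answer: 11/539681 ≈ 2.0382e-5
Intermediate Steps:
B(g) = -9 + 3*g (B(g) = 3*(-3 + g) = -9 + 3*g)
j(m, V) = 10 (j(m, V) = 2 + 8 = 10)
1/(J(1/(-21 + j(-16, -8)), B(17)) + 49272) = 1/((1/(-21 + 10) - 5*(-9 + 3*17)) + 49272) = 1/((1/(-11) - 5*(-9 + 51)) + 49272) = 1/((-1/11 - 5*42) + 49272) = 1/((-1/11 - 210) + 49272) = 1/(-2311/11 + 49272) = 1/(539681/11) = 11/539681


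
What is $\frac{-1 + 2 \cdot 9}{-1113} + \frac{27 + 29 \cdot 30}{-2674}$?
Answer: $- \frac{149117}{425166} \approx -0.35073$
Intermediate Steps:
$\frac{-1 + 2 \cdot 9}{-1113} + \frac{27 + 29 \cdot 30}{-2674} = \left(-1 + 18\right) \left(- \frac{1}{1113}\right) + \left(27 + 870\right) \left(- \frac{1}{2674}\right) = 17 \left(- \frac{1}{1113}\right) + 897 \left(- \frac{1}{2674}\right) = - \frac{17}{1113} - \frac{897}{2674} = - \frac{149117}{425166}$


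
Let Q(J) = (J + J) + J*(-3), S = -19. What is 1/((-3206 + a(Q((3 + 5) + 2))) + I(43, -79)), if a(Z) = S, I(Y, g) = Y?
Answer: -1/3182 ≈ -0.00031427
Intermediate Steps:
Q(J) = -J (Q(J) = 2*J - 3*J = -J)
a(Z) = -19
1/((-3206 + a(Q((3 + 5) + 2))) + I(43, -79)) = 1/((-3206 - 19) + 43) = 1/(-3225 + 43) = 1/(-3182) = -1/3182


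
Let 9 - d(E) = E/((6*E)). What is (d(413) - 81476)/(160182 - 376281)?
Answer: 488803/1296594 ≈ 0.37699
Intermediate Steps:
d(E) = 53/6 (d(E) = 9 - E/(6*E) = 9 - E*1/(6*E) = 9 - 1*1/6 = 9 - 1/6 = 53/6)
(d(413) - 81476)/(160182 - 376281) = (53/6 - 81476)/(160182 - 376281) = -488803/6/(-216099) = -488803/6*(-1/216099) = 488803/1296594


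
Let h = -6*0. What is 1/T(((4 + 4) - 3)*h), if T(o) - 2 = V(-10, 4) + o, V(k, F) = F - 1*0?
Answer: 1/6 ≈ 0.16667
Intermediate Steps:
V(k, F) = F (V(k, F) = F + 0 = F)
h = 0
T(o) = 6 + o (T(o) = 2 + (4 + o) = 6 + o)
1/T(((4 + 4) - 3)*h) = 1/(6 + ((4 + 4) - 3)*0) = 1/(6 + (8 - 3)*0) = 1/(6 + 5*0) = 1/(6 + 0) = 1/6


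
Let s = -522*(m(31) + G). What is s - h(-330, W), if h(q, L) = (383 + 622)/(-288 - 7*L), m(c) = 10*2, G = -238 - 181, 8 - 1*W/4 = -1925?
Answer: 11332823541/54412 ≈ 2.0828e+5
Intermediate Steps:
W = 7732 (W = 32 - 4*(-1925) = 32 + 7700 = 7732)
G = -419
m(c) = 20
h(q, L) = 1005/(-288 - 7*L)
s = 208278 (s = -522*(20 - 419) = -522*(-399) = 208278)
s - h(-330, W) = 208278 - (-1005)/(288 + 7*7732) = 208278 - (-1005)/(288 + 54124) = 208278 - (-1005)/54412 = 208278 - 1*(-1005/54412) = 208278 + 1005/54412 = 11332823541/54412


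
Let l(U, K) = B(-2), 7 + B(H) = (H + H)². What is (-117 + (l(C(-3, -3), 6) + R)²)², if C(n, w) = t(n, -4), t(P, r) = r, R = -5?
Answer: 10201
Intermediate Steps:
C(n, w) = -4
B(H) = -7 + 4*H² (B(H) = -7 + (H + H)² = -7 + (2*H)² = -7 + 4*H²)
l(U, K) = 9 (l(U, K) = -7 + 4*(-2)² = -7 + 4*4 = -7 + 16 = 9)
(-117 + (l(C(-3, -3), 6) + R)²)² = (-117 + (9 - 5)²)² = (-117 + 4²)² = (-117 + 16)² = (-101)² = 10201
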